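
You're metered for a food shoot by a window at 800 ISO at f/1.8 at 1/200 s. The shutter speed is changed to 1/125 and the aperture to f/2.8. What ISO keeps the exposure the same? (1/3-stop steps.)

Shutter speed: 1/200 → 1/160 → 1/125 — 2/3 stop slower (brighter).
Aperture: f/1.8 → f/2 → f/2.2 → f/2.5 → f/2.8 — 1 1/3 stops narrower (darker).
Net change so far: 2/3 stop darker. Offset with the ISO: 800 → 1000 → 1250.

ISO 1250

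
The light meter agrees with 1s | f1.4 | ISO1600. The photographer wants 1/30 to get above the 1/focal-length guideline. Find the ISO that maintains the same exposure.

Shutter speed: 1 → 1/2 → 1/4 → 1/8 → 1/15 → 1/30 — 5 stops faster (darker).
Need 5 stops brighter from the ISO: 1600 → 3200 → 6400 → 12800 → 25600 → 51200.

ISO 51200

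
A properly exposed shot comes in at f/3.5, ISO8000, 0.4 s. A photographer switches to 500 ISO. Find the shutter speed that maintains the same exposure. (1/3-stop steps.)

6 s

ISO: 8000 → 6400 → 5000 → 4000 → 3200 → 2500 → 2000 → 1600 → 1250 → 1000 → 800 → 640 → 500 — 4 stops dropped (darker).
Need 4 stops brighter from the shutter speed: 0.4 → 0.5 → 0.6 → 0.8 → 1 → 1.3 → 1.6 → 2 → 2.5 → 3.2 → 4 → 5 → 6.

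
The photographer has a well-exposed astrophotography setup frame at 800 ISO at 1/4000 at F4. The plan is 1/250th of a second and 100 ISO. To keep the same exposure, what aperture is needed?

f/5.6

Shutter speed: 1/4000 → 1/2000 → 1/1000 → 1/500 → 1/250 — 4 stops slower (brighter).
ISO: 800 → 400 → 200 → 100 — 3 stops lower (darker).
Net change so far: 1 stop brighter. Offset with the aperture: f/4 → f/5.6.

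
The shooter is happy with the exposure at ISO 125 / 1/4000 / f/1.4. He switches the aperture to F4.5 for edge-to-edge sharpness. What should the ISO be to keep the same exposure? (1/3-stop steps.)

Aperture: f/1.4 → f/1.6 → f/1.8 → f/2 → f/2.2 → f/2.5 → f/2.8 → f/3.2 → f/3.5 → f/4 → f/4.5 — 3 1/3 stops smaller aperture (darker).
Need 3 1/3 stops brighter from the ISO: 125 → 160 → 200 → 250 → 320 → 400 → 500 → 640 → 800 → 1000 → 1250.

ISO 1250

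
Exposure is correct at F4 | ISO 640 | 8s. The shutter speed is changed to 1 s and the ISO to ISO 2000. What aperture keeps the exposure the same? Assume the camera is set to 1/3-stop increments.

f/2.5

Shutter speed: 8 → 6 → 5 → 4 → 3.2 → 2.5 → 2 → 1.6 → 1.3 → 1 — 3 stops shorter (darker).
ISO: 640 → 800 → 1000 → 1250 → 1600 → 2000 — 1 2/3 stops higher (brighter).
Net change so far: 1 1/3 stops darker. Offset with the aperture: f/4 → f/3.5 → f/3.2 → f/2.8 → f/2.5.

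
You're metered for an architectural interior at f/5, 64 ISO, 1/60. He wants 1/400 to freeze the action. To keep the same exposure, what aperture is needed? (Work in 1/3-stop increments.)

f/2

Shutter speed: 1/60 → 1/80 → 1/100 → 1/125 → 1/160 → 1/200 → 1/250 → 1/320 → 1/400 — 2 2/3 stops faster (darker).
Need 2 2/3 stops brighter from the aperture: f/5 → f/4.5 → f/4 → f/3.5 → f/3.2 → f/2.8 → f/2.5 → f/2.2 → f/2.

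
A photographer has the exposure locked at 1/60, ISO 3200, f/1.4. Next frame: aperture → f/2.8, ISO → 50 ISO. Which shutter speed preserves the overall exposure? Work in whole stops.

4 s

Aperture: f/1.4 → f/2 → f/2.8 — 2 stops stopped down (darker).
ISO: 3200 → 1600 → 800 → 400 → 200 → 100 → 50 — 6 stops lower (darker).
Net change so far: 8 stops darker. Offset with the shutter speed: 1/60 → 1/30 → 1/15 → 1/8 → 1/4 → 1/2 → 1 → 2 → 4.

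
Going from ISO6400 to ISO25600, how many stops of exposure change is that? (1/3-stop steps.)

2 stops

6400 → 8000 → 10000 → 12800 → 16000 → 20000 → 25600 — count the steps: 6 third-stops = 2 stops.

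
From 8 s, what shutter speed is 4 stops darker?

Shutter speed: 8 → 4 → 2 → 1 → 1/2 — 4 stops faster (darker).

1/2s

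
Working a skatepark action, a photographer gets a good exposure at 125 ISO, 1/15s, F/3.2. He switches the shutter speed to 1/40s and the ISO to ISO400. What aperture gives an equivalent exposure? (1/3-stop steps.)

f/3.5

Shutter speed: 1/15 → 1/20 → 1/25 → 1/30 → 1/40 — 1 1/3 stops shorter (darker).
ISO: 125 → 160 → 200 → 250 → 320 → 400 — 1 2/3 stops raised (brighter).
Net change so far: 1/3 stop brighter. Offset with the aperture: f/3.2 → f/3.5.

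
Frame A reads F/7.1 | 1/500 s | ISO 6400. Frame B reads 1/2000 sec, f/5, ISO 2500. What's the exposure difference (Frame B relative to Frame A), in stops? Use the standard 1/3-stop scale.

2 1/3 stops darker

Aperture: f/7.1 → f/6.3 → f/5.6 → f/5 — 1 stop wider (brighter).
Shutter speed: 1/500 → 1/640 → 1/800 → 1/1000 → 1/1250 → 1/1600 → 1/2000 — 2 stops shorter (darker).
ISO: 6400 → 5000 → 4000 → 3200 → 2500 — 1 1/3 stops lower (darker).
Net: +1 −2 −1 1/3 = −2 1/3 stops.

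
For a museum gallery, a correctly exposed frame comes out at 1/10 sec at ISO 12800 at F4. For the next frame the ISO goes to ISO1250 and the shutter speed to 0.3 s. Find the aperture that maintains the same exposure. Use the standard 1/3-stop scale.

f/2.2

ISO: 12800 → 10000 → 8000 → 6400 → 5000 → 4000 → 3200 → 2500 → 2000 → 1600 → 1250 — 3 1/3 stops dropped (darker).
Shutter speed: 1/10 → 1/8 → 1/6 → 1/5 → 1/4 → 0.3 — 1 2/3 stops slower (brighter).
Net change so far: 1 2/3 stops darker. Offset with the aperture: f/4 → f/3.5 → f/3.2 → f/2.8 → f/2.5 → f/2.2.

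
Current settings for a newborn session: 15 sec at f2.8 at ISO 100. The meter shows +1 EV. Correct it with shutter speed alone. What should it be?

Overexposed by 1 stop → need 1 stop darker.
Shutter speed: 15 → 8.

8 s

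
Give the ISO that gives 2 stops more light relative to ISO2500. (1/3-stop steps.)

ISO: 2500 → 3200 → 4000 → 5000 → 6400 → 8000 → 10000 — 2 stops higher (brighter).

ISO 10000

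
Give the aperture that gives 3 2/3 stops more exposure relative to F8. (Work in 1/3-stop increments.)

f/2.2

Aperture: f/8 → f/7.1 → f/6.3 → f/5.6 → f/5 → f/4.5 → f/4 → f/3.5 → f/3.2 → f/2.8 → f/2.5 → f/2.2 — 3 2/3 stops opened up (brighter).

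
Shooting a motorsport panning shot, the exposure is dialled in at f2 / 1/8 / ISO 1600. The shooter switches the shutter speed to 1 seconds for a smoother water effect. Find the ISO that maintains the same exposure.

ISO 200

Shutter speed: 1/8 → 1/4 → 1/2 → 1 — 3 stops slower (brighter).
Need 3 stops darker from the ISO: 1600 → 800 → 400 → 200.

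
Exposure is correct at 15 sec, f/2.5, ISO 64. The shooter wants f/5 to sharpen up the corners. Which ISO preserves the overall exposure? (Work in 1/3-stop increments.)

ISO 250

Aperture: f/2.5 → f/2.8 → f/3.2 → f/3.5 → f/4 → f/4.5 → f/5 — 2 stops stopped down (darker).
Need 2 stops brighter from the ISO: 64 → 80 → 100 → 125 → 160 → 200 → 250.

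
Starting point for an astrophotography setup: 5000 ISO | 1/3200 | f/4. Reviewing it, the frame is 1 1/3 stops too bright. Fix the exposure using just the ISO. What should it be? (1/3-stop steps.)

ISO 2000

Overexposed by 1 1/3 stops → need 1 1/3 stops darker.
ISO: 5000 → 4000 → 3200 → 2500 → 2000.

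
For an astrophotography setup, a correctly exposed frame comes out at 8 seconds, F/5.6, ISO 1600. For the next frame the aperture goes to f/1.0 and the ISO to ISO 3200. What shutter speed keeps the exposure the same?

1/8s

Aperture: f/5.6 → f/4 → f/2.8 → f/2 → f/1.4 → f/1.0 — 5 stops larger aperture (brighter).
ISO: 1600 → 3200 — 1 stop raised (brighter).
Net change so far: 6 stops brighter. Offset with the shutter speed: 8 → 4 → 2 → 1 → 1/2 → 1/4 → 1/8.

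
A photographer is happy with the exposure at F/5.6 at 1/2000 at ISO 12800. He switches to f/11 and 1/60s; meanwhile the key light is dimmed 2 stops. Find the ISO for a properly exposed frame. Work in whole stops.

Scene light: 2 stops darker.
Aperture: f/5.6 → f/8 → f/11 — 2 stops stopped down (darker).
Shutter speed: 1/2000 → 1/1000 → 1/500 → 1/250 → 1/125 → 1/60 — 5 stops longer (brighter).
Net so far: 1 stop brighter. ISO: 12800 → 6400.

ISO 6400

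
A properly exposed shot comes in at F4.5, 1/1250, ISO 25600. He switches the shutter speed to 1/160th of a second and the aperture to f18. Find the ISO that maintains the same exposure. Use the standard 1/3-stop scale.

Shutter speed: 1/1250 → 1/1000 → 1/800 → 1/640 → 1/500 → 1/400 → 1/320 → 1/250 → 1/200 → 1/160 — 3 stops slower (brighter).
Aperture: f/4.5 → f/5 → f/5.6 → f/6.3 → f/7.1 → f/8 → f/9 → f/10 → f/11 → f/13 → f/14 → f/16 → f/18 — 4 stops stopped down (darker).
Net change so far: 1 stop darker. Offset with the ISO: 25600 → 32000 → 40000 → 51200.

ISO 51200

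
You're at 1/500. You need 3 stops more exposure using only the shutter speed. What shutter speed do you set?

Shutter speed: 1/500 → 1/250 → 1/125 → 1/60 — 3 stops slower (brighter).

1/60s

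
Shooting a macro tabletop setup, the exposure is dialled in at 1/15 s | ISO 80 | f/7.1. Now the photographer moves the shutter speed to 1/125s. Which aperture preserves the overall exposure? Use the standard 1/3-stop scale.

f/2.5

Shutter speed: 1/15 → 1/20 → 1/25 → 1/30 → 1/40 → 1/50 → 1/60 → 1/80 → 1/100 → 1/125 — 3 stops shorter (darker).
Need 3 stops brighter from the aperture: f/7.1 → f/6.3 → f/5.6 → f/5 → f/4.5 → f/4 → f/3.5 → f/3.2 → f/2.8 → f/2.5.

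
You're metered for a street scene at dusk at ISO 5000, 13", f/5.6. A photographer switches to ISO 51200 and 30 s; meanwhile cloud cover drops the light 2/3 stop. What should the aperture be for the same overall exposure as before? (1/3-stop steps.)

f/22

Scene light: 2/3 stop darker.
ISO: 5000 → 6400 → 8000 → 10000 → 12800 → 16000 → 20000 → 25600 → 32000 → 40000 → 51200 — 3 1/3 stops raised (brighter).
Shutter speed: 13 → 15 → 20 → 25 → 30 — 1 1/3 stops longer (brighter).
Net so far: 4 stops brighter. Aperture: f/5.6 → f/6.3 → f/7.1 → f/8 → f/9 → f/10 → f/11 → f/13 → f/14 → f/16 → f/18 → f/20 → f/22.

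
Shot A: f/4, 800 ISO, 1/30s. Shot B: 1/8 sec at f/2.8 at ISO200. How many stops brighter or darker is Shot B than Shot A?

Aperture: f/4 → f/2.8 — 1 stop opened up (brighter).
Shutter speed: 1/30 → 1/15 → 1/8 — 2 stops longer (brighter).
ISO: 800 → 400 → 200 — 2 stops dropped (darker).
Net: +1 +2 −2 = +1 stop.

1 stop brighter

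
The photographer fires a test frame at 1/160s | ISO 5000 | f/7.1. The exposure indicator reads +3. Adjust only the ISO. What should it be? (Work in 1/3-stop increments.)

Overexposed by 3 stops → need 3 stops darker.
ISO: 5000 → 4000 → 3200 → 2500 → 2000 → 1600 → 1250 → 1000 → 800 → 640.

ISO 640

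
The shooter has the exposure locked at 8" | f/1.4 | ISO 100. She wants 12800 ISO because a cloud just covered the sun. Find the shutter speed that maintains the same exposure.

1/15s

ISO: 100 → 200 → 400 → 800 → 1600 → 3200 → 6400 → 12800 — 7 stops raised (brighter).
Need 7 stops darker from the shutter speed: 8 → 4 → 2 → 1 → 1/2 → 1/4 → 1/8 → 1/15.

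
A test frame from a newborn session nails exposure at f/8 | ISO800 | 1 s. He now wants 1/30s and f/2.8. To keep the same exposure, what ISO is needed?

ISO 3200

Shutter speed: 1 → 1/2 → 1/4 → 1/8 → 1/15 → 1/30 — 5 stops shorter (darker).
Aperture: f/8 → f/5.6 → f/4 → f/2.8 — 3 stops wider (brighter).
Net change so far: 2 stops darker. Offset with the ISO: 800 → 1600 → 3200.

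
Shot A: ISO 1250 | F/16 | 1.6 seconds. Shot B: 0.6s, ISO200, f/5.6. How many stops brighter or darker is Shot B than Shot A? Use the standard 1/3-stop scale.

Aperture: f/16 → f/14 → f/13 → f/11 → f/10 → f/9 → f/8 → f/7.1 → f/6.3 → f/5.6 — 3 stops wider (brighter).
Shutter speed: 1.6 → 1.3 → 1 → 0.8 → 0.6 — 1 1/3 stops shorter (darker).
ISO: 1250 → 1000 → 800 → 640 → 500 → 400 → 320 → 250 → 200 — 2 2/3 stops dropped (darker).
Net: +3 −1 1/3 −2 2/3 = −1 stop.

1 stop darker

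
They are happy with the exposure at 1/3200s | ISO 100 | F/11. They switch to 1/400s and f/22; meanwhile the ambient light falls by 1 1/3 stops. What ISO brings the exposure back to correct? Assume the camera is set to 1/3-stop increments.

ISO 125

Scene light: 1 1/3 stops darker.
Shutter speed: 1/3200 → 1/2500 → 1/2000 → 1/1600 → 1/1250 → 1/1000 → 1/800 → 1/640 → 1/500 → 1/400 — 3 stops slower (brighter).
Aperture: f/11 → f/13 → f/14 → f/16 → f/18 → f/20 → f/22 — 2 stops narrower (darker).
Net so far: 1/3 stop darker. ISO: 100 → 125.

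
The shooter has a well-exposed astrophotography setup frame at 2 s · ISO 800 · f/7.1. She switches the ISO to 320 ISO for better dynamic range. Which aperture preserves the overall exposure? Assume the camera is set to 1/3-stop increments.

ISO: 800 → 640 → 500 → 400 → 320 — 1 1/3 stops lower (darker).
Need 1 1/3 stops brighter from the aperture: f/7.1 → f/6.3 → f/5.6 → f/5 → f/4.5.

f/4.5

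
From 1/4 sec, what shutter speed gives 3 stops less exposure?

Shutter speed: 1/4 → 1/8 → 1/15 → 1/30 — 3 stops shorter (darker).

1/30s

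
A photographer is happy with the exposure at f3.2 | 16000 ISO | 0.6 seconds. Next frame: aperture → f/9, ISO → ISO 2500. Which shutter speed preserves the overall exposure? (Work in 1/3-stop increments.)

30 s

Aperture: f/3.2 → f/3.5 → f/4 → f/4.5 → f/5 → f/5.6 → f/6.3 → f/7.1 → f/8 → f/9 — 3 stops stopped down (darker).
ISO: 16000 → 12800 → 10000 → 8000 → 6400 → 5000 → 4000 → 3200 → 2500 — 2 2/3 stops dropped (darker).
Net change so far: 5 2/3 stops darker. Offset with the shutter speed: 0.6 → 0.8 → 1 → 1.3 → 1.6 → 2 → 2.5 → 3.2 → 4 → 5 → 6 → 8 → 10 → 13 → 15 → 20 → 25 → 30.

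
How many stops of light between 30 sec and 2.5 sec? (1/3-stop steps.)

30 → 25 → 20 → 15 → 13 → 10 → 8 → 6 → 5 → 4 → 3.2 → 2.5 — count the steps: 11 third-stops = 3 2/3 stops.

3 2/3 stops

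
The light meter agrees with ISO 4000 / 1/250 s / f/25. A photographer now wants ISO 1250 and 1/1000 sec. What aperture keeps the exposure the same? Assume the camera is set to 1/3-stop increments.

ISO: 4000 → 3200 → 2500 → 2000 → 1600 → 1250 — 1 2/3 stops lower (darker).
Shutter speed: 1/250 → 1/320 → 1/400 → 1/500 → 1/640 → 1/800 → 1/1000 — 2 stops shorter (darker).
Net change so far: 3 2/3 stops darker. Offset with the aperture: f/25 → f/22 → f/20 → f/18 → f/16 → f/14 → f/13 → f/11 → f/10 → f/9 → f/8 → f/7.1.

f/7.1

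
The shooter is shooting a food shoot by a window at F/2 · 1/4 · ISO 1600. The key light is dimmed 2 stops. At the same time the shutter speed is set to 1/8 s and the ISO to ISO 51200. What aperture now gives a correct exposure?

Scene light: 2 stops darker.
Shutter speed: 1/4 → 1/8 — 1 stop shorter (darker).
ISO: 1600 → 3200 → 6400 → 12800 → 25600 → 51200 — 5 stops higher (brighter).
Net so far: 2 stops brighter. Aperture: f/2 → f/2.8 → f/4.

f/4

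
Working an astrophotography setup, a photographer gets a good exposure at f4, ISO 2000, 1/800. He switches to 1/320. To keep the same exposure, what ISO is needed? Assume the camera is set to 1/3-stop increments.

Shutter speed: 1/800 → 1/640 → 1/500 → 1/400 → 1/320 — 1 1/3 stops longer (brighter).
Need 1 1/3 stops darker from the ISO: 2000 → 1600 → 1250 → 1000 → 800.

ISO 800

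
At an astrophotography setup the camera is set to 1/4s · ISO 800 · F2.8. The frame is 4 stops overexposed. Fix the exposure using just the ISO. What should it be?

ISO 50

Overexposed by 4 stops → need 4 stops darker.
ISO: 800 → 400 → 200 → 100 → 50.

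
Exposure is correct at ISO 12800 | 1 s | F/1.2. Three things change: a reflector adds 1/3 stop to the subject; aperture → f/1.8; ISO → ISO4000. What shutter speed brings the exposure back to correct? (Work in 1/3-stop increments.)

Scene light: 1/3 stop brighter.
Aperture: f/1.2 → f/1.4 → f/1.6 → f/1.8 — 1 stop narrower (darker).
ISO: 12800 → 10000 → 8000 → 6400 → 5000 → 4000 — 1 2/3 stops lower (darker).
Net so far: 2 1/3 stops darker. Shutter speed: 1 → 1.3 → 1.6 → 2 → 2.5 → 3.2 → 4 → 5.

5 s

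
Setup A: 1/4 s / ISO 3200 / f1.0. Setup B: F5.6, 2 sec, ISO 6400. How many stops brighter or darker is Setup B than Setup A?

Aperture: f/1.0 → f/1.4 → f/2 → f/2.8 → f/4 → f/5.6 — 5 stops narrower (darker).
Shutter speed: 1/4 → 1/2 → 1 → 2 — 3 stops slower (brighter).
ISO: 3200 → 6400 — 1 stop higher (brighter).
Net: −5 +3 +1 = −1 stop.

1 stop darker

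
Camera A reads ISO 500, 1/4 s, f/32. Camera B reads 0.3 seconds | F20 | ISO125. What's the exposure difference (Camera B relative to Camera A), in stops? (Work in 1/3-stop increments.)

Aperture: f/32 → f/29 → f/25 → f/22 → f/20 — 1 1/3 stops opened up (brighter).
Shutter speed: 1/4 → 0.3 — 1/3 stop longer (brighter).
ISO: 500 → 400 → 320 → 250 → 200 → 160 → 125 — 2 stops lower (darker).
Net: +1 1/3 +1/3 −2 = −1/3 stops.

1/3 stop darker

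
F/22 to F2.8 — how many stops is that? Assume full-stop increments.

f/22 → f/16 → f/11 → f/8 → f/5.6 → f/4 → f/2.8 — count the steps: 6 stops.

6 stops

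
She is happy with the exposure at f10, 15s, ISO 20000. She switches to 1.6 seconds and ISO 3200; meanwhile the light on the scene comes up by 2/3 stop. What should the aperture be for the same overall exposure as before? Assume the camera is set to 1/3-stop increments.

f/1.6

Scene light: 2/3 stop brighter.
Shutter speed: 15 → 13 → 10 → 8 → 6 → 5 → 4 → 3.2 → 2.5 → 2 → 1.6 — 3 1/3 stops shorter (darker).
ISO: 20000 → 16000 → 12800 → 10000 → 8000 → 6400 → 5000 → 4000 → 3200 — 2 2/3 stops dropped (darker).
Net so far: 5 1/3 stops darker. Aperture: f/10 → f/9 → f/8 → f/7.1 → f/6.3 → f/5.6 → f/5 → f/4.5 → f/4 → f/3.5 → f/3.2 → f/2.8 → f/2.5 → f/2.2 → f/2 → f/1.8 → f/1.6.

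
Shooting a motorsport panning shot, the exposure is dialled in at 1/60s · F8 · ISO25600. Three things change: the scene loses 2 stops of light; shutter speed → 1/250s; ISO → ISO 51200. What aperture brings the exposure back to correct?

Scene light: 2 stops darker.
Shutter speed: 1/60 → 1/125 → 1/250 — 2 stops shorter (darker).
ISO: 25600 → 51200 — 1 stop raised (brighter).
Net so far: 3 stops darker. Aperture: f/8 → f/5.6 → f/4 → f/2.8.

f/2.8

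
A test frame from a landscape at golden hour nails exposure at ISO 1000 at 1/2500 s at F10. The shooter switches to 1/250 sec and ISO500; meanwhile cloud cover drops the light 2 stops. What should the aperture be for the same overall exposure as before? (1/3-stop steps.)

Scene light: 2 stops darker.
Shutter speed: 1/2500 → 1/2000 → 1/1600 → 1/1250 → 1/1000 → 1/800 → 1/640 → 1/500 → 1/400 → 1/320 → 1/250 — 3 1/3 stops longer (brighter).
ISO: 1000 → 800 → 640 → 500 — 1 stop lower (darker).
Net so far: 1/3 stop brighter. Aperture: f/10 → f/11.

f/11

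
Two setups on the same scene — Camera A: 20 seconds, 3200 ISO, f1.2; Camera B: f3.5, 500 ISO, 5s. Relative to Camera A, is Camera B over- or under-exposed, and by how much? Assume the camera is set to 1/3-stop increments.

Aperture: f/1.2 → f/1.4 → f/1.6 → f/1.8 → f/2 → f/2.2 → f/2.5 → f/2.8 → f/3.2 → f/3.5 — 3 stops narrower (darker).
Shutter speed: 20 → 15 → 13 → 10 → 8 → 6 → 5 — 2 stops shorter (darker).
ISO: 3200 → 2500 → 2000 → 1600 → 1250 → 1000 → 800 → 640 → 500 — 2 2/3 stops lower (darker).
Net: −3 −2 −2 2/3 = −7 2/3 stops.

7 2/3 stops darker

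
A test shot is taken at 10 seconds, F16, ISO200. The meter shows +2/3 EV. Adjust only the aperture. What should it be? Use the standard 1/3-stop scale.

f/20

Overexposed by 2/3 stop → need 2/3 stop darker.
Aperture: f/16 → f/18 → f/20.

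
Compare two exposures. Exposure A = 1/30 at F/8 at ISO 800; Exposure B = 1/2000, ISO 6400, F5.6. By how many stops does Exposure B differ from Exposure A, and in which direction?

Aperture: f/8 → f/5.6 — 1 stop opened up (brighter).
Shutter speed: 1/30 → 1/60 → 1/125 → 1/250 → 1/500 → 1/1000 → 1/2000 — 6 stops shorter (darker).
ISO: 800 → 1600 → 3200 → 6400 — 3 stops higher (brighter).
Net: +1 −6 +3 = −2 stops.

2 stops darker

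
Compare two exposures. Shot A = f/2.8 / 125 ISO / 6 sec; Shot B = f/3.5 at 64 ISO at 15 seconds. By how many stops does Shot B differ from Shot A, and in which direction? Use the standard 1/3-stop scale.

1/3 stop darker

Aperture: f/2.8 → f/3.2 → f/3.5 — 2/3 stop smaller aperture (darker).
Shutter speed: 6 → 8 → 10 → 13 → 15 — 1 1/3 stops longer (brighter).
ISO: 125 → 100 → 80 → 64 — 1 stop dropped (darker).
Net: −2/3 +1 1/3 −1 = −1/3 stops.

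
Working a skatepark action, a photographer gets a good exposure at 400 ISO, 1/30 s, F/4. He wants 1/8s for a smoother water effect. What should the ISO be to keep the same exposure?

Shutter speed: 1/30 → 1/15 → 1/8 — 2 stops longer (brighter).
Need 2 stops darker from the ISO: 400 → 200 → 100.

ISO 100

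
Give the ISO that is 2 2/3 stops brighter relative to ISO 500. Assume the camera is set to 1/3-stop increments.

ISO: 500 → 640 → 800 → 1000 → 1250 → 1600 → 2000 → 2500 → 3200 — 2 2/3 stops raised (brighter).

ISO 3200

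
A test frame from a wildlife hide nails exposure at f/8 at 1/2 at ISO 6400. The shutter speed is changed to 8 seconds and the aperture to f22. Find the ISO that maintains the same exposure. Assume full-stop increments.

Shutter speed: 1/2 → 1 → 2 → 4 → 8 — 4 stops longer (brighter).
Aperture: f/8 → f/11 → f/16 → f/22 — 3 stops narrower (darker).
Net change so far: 1 stop brighter. Offset with the ISO: 6400 → 3200.

ISO 3200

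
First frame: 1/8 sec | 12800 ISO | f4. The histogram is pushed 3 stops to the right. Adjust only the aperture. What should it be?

f/11

Overexposed by 3 stops → need 3 stops darker.
Aperture: f/4 → f/5.6 → f/8 → f/11.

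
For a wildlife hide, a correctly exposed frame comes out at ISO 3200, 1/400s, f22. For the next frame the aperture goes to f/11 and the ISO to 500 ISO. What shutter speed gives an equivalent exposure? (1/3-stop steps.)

1/250s

Aperture: f/22 → f/20 → f/18 → f/16 → f/14 → f/13 → f/11 — 2 stops opened up (brighter).
ISO: 3200 → 2500 → 2000 → 1600 → 1250 → 1000 → 800 → 640 → 500 — 2 2/3 stops dropped (darker).
Net change so far: 2/3 stop darker. Offset with the shutter speed: 1/400 → 1/320 → 1/250.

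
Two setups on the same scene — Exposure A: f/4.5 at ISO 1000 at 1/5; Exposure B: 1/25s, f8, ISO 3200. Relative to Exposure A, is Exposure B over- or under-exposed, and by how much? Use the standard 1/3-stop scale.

Aperture: f/4.5 → f/5 → f/5.6 → f/6.3 → f/7.1 → f/8 — 1 2/3 stops stopped down (darker).
Shutter speed: 1/5 → 1/6 → 1/8 → 1/10 → 1/13 → 1/15 → 1/20 → 1/25 — 2 1/3 stops faster (darker).
ISO: 1000 → 1250 → 1600 → 2000 → 2500 → 3200 — 1 2/3 stops higher (brighter).
Net: −1 2/3 −2 1/3 +1 2/3 = −2 1/3 stops.

2 1/3 stops darker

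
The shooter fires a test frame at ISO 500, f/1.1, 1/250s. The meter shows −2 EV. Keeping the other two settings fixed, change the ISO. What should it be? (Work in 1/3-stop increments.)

Underexposed by 2 stops → need 2 stops brighter.
ISO: 500 → 640 → 800 → 1000 → 1250 → 1600 → 2000.

ISO 2000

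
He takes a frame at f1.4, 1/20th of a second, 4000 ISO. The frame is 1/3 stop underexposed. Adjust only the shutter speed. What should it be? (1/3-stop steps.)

1/15s

Underexposed by 1/3 stop → need 1/3 stop brighter.
Shutter speed: 1/20 → 1/15.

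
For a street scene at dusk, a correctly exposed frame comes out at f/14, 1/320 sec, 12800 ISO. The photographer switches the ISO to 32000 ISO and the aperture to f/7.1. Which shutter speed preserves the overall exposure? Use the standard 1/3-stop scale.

1/3200s

ISO: 12800 → 16000 → 20000 → 25600 → 32000 — 1 1/3 stops raised (brighter).
Aperture: f/14 → f/13 → f/11 → f/10 → f/9 → f/8 → f/7.1 — 2 stops larger aperture (brighter).
Net change so far: 3 1/3 stops brighter. Offset with the shutter speed: 1/320 → 1/400 → 1/500 → 1/640 → 1/800 → 1/1000 → 1/1250 → 1/1600 → 1/2000 → 1/2500 → 1/3200.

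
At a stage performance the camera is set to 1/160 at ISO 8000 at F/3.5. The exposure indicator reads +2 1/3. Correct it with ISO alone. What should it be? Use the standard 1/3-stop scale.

ISO 1600

Overexposed by 2 1/3 stops → need 2 1/3 stops darker.
ISO: 8000 → 6400 → 5000 → 4000 → 3200 → 2500 → 2000 → 1600.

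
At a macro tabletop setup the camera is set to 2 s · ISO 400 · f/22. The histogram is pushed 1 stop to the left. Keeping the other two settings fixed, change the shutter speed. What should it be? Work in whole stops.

Underexposed by 1 stop → need 1 stop brighter.
Shutter speed: 2 → 4.

4 s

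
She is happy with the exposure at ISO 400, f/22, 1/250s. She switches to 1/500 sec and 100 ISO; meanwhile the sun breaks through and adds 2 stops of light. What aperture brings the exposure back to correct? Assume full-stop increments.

Scene light: 2 stops brighter.
Shutter speed: 1/250 → 1/500 — 1 stop shorter (darker).
ISO: 400 → 200 → 100 — 2 stops dropped (darker).
Net so far: 1 stop darker. Aperture: f/22 → f/16.

f/16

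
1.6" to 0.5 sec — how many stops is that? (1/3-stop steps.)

1.6 → 1.3 → 1 → 0.8 → 0.6 → 0.5 — count the steps: 5 third-stops = 1 2/3 stops.

1 2/3 stops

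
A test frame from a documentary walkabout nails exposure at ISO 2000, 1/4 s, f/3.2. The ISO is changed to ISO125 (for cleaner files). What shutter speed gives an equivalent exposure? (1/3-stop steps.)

ISO: 2000 → 1600 → 1250 → 1000 → 800 → 640 → 500 → 400 → 320 → 250 → 200 → 160 → 125 — 4 stops lower (darker).
Need 4 stops brighter from the shutter speed: 1/4 → 0.3 → 0.4 → 0.5 → 0.6 → 0.8 → 1 → 1.3 → 1.6 → 2 → 2.5 → 3.2 → 4.

4 s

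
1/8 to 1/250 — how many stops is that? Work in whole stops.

1/8 → 1/15 → 1/30 → 1/60 → 1/125 → 1/250 — count the steps: 5 stops.

5 stops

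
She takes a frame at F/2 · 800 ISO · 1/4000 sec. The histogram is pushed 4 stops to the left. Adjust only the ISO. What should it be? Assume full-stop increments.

Underexposed by 4 stops → need 4 stops brighter.
ISO: 800 → 1600 → 3200 → 6400 → 12800.

ISO 12800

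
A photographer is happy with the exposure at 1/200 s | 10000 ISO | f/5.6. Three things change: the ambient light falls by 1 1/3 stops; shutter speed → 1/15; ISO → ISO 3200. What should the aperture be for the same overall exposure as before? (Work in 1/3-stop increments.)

f/7.1

Scene light: 1 1/3 stops darker.
Shutter speed: 1/200 → 1/160 → 1/125 → 1/100 → 1/80 → 1/60 → 1/50 → 1/40 → 1/30 → 1/25 → 1/20 → 1/15 — 3 2/3 stops longer (brighter).
ISO: 10000 → 8000 → 6400 → 5000 → 4000 → 3200 — 1 2/3 stops dropped (darker).
Net so far: 2/3 stop brighter. Aperture: f/5.6 → f/6.3 → f/7.1.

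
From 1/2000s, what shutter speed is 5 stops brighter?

Shutter speed: 1/2000 → 1/1000 → 1/500 → 1/250 → 1/125 → 1/60 — 5 stops longer (brighter).

1/60s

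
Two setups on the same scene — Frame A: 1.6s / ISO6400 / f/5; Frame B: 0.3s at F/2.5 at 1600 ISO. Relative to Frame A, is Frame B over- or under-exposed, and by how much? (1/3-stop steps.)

Aperture: f/5 → f/4.5 → f/4 → f/3.5 → f/3.2 → f/2.8 → f/2.5 — 2 stops opened up (brighter).
Shutter speed: 1.6 → 1.3 → 1 → 0.8 → 0.6 → 0.5 → 0.4 → 0.3 — 2 1/3 stops shorter (darker).
ISO: 6400 → 5000 → 4000 → 3200 → 2500 → 2000 → 1600 — 2 stops dropped (darker).
Net: +2 −2 1/3 −2 = −2 1/3 stops.

2 1/3 stops darker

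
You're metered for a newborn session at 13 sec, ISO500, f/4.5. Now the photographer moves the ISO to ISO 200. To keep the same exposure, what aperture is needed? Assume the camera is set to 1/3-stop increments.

f/2.8

ISO: 500 → 400 → 320 → 250 → 200 — 1 1/3 stops lower (darker).
Need 1 1/3 stops brighter from the aperture: f/4.5 → f/4 → f/3.5 → f/3.2 → f/2.8.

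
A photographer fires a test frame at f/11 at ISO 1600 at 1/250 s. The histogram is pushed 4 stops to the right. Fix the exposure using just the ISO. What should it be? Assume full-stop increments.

Overexposed by 4 stops → need 4 stops darker.
ISO: 1600 → 800 → 400 → 200 → 100.

ISO 100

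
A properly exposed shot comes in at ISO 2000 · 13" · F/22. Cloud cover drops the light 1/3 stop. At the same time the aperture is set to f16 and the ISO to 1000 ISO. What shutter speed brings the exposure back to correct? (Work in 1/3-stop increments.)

15 s

Scene light: 1/3 stop darker.
Aperture: f/22 → f/20 → f/18 → f/16 — 1 stop larger aperture (brighter).
ISO: 2000 → 1600 → 1250 → 1000 — 1 stop lower (darker).
Net so far: 1/3 stop darker. Shutter speed: 13 → 15.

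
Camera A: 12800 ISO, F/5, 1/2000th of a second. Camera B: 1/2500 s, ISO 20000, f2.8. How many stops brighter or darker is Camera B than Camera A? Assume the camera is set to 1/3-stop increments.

Aperture: f/5 → f/4.5 → f/4 → f/3.5 → f/3.2 → f/2.8 — 1 2/3 stops opened up (brighter).
Shutter speed: 1/2000 → 1/2500 — 1/3 stop faster (darker).
ISO: 12800 → 16000 → 20000 — 2/3 stop raised (brighter).
Net: +1 2/3 −1/3 +2/3 = +2 stops.

2 stops brighter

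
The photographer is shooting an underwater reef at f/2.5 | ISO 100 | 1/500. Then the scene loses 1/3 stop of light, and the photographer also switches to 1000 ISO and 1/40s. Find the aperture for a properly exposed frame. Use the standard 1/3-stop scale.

f/25

Scene light: 1/3 stop darker.
ISO: 100 → 125 → 160 → 200 → 250 → 320 → 400 → 500 → 640 → 800 → 1000 — 3 1/3 stops higher (brighter).
Shutter speed: 1/500 → 1/400 → 1/320 → 1/250 → 1/200 → 1/160 → 1/125 → 1/100 → 1/80 → 1/60 → 1/50 → 1/40 — 3 2/3 stops slower (brighter).
Net so far: 6 2/3 stops brighter. Aperture: f/2.5 → f/2.8 → f/3.2 → f/3.5 → f/4 → f/4.5 → f/5 → f/5.6 → f/6.3 → f/7.1 → f/8 → f/9 → f/10 → f/11 → f/13 → f/14 → f/16 → f/18 → f/20 → f/22 → f/25.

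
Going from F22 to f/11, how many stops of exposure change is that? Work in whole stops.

2 stops

f/22 → f/16 → f/11 — count the steps: 2 stops.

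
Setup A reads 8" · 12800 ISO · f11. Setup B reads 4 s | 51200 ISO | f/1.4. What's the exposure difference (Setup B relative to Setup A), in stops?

7 stops brighter

Aperture: f/11 → f/8 → f/5.6 → f/4 → f/2.8 → f/2 → f/1.4 — 6 stops wider (brighter).
Shutter speed: 8 → 4 — 1 stop faster (darker).
ISO: 12800 → 25600 → 51200 — 2 stops raised (brighter).
Net: +6 −1 +2 = +7 stops.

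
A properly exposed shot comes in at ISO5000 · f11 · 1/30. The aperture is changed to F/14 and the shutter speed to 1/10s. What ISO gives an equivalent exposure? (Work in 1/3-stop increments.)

ISO 2500

Aperture: f/11 → f/13 → f/14 — 2/3 stop smaller aperture (darker).
Shutter speed: 1/30 → 1/25 → 1/20 → 1/15 → 1/13 → 1/10 — 1 2/3 stops slower (brighter).
Net change so far: 1 stop brighter. Offset with the ISO: 5000 → 4000 → 3200 → 2500.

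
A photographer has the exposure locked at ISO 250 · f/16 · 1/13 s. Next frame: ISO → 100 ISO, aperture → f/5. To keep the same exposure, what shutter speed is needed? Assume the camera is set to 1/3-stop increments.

1/50s

ISO: 250 → 200 → 160 → 125 → 100 — 1 1/3 stops dropped (darker).
Aperture: f/16 → f/14 → f/13 → f/11 → f/10 → f/9 → f/8 → f/7.1 → f/6.3 → f/5.6 → f/5 — 3 1/3 stops wider (brighter).
Net change so far: 2 stops brighter. Offset with the shutter speed: 1/13 → 1/15 → 1/20 → 1/25 → 1/30 → 1/40 → 1/50.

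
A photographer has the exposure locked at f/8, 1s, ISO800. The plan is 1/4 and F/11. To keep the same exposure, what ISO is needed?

ISO 6400

Shutter speed: 1 → 1/2 → 1/4 — 2 stops faster (darker).
Aperture: f/8 → f/11 — 1 stop narrower (darker).
Net change so far: 3 stops darker. Offset with the ISO: 800 → 1600 → 3200 → 6400.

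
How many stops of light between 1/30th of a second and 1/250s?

1/30 → 1/60 → 1/125 → 1/250 — count the steps: 3 stops.

3 stops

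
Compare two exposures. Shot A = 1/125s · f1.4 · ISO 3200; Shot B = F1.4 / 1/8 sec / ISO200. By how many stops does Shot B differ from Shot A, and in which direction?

same exposure (0 stops)

Aperture: unchanged.
Shutter speed: 1/125 → 1/60 → 1/30 → 1/15 → 1/8 — 4 stops longer (brighter).
ISO: 3200 → 1600 → 800 → 400 → 200 — 4 stops dropped (darker).
Net: +4 −4 = 0 stops.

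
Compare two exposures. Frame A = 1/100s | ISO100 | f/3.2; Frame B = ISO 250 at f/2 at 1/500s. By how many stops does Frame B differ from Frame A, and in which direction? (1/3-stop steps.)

Aperture: f/3.2 → f/2.8 → f/2.5 → f/2.2 → f/2 — 1 1/3 stops opened up (brighter).
Shutter speed: 1/100 → 1/125 → 1/160 → 1/200 → 1/250 → 1/320 → 1/400 → 1/500 — 2 1/3 stops shorter (darker).
ISO: 100 → 125 → 160 → 200 → 250 — 1 1/3 stops higher (brighter).
Net: +1 1/3 −2 1/3 +1 1/3 = +1/3 stops.

1/3 stop brighter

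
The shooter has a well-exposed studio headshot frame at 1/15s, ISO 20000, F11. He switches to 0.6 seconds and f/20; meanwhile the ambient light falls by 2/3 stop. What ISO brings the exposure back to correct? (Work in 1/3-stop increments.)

Scene light: 2/3 stop darker.
Shutter speed: 1/15 → 1/13 → 1/10 → 1/8 → 1/6 → 1/5 → 1/4 → 0.3 → 0.4 → 0.5 → 0.6 — 3 1/3 stops longer (brighter).
Aperture: f/11 → f/13 → f/14 → f/16 → f/18 → f/20 — 1 2/3 stops stopped down (darker).
Net so far: 1 stop brighter. ISO: 20000 → 16000 → 12800 → 10000.

ISO 10000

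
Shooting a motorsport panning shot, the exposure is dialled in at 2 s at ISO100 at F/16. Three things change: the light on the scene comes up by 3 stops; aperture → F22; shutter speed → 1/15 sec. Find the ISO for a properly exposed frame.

ISO 800

Scene light: 3 stops brighter.
Aperture: f/16 → f/22 — 1 stop stopped down (darker).
Shutter speed: 2 → 1 → 1/2 → 1/4 → 1/8 → 1/15 — 5 stops faster (darker).
Net so far: 3 stops darker. ISO: 100 → 200 → 400 → 800.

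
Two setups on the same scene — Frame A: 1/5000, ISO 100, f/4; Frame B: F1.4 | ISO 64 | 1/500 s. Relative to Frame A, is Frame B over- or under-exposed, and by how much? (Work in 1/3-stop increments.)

Aperture: f/4 → f/3.5 → f/3.2 → f/2.8 → f/2.5 → f/2.2 → f/2 → f/1.8 → f/1.6 → f/1.4 — 3 stops larger aperture (brighter).
Shutter speed: 1/5000 → 1/4000 → 1/3200 → 1/2500 → 1/2000 → 1/1600 → 1/1250 → 1/1000 → 1/800 → 1/640 → 1/500 — 3 1/3 stops longer (brighter).
ISO: 100 → 80 → 64 — 2/3 stop dropped (darker).
Net: +3 +3 1/3 −2/3 = +5 2/3 stops.

5 2/3 stops brighter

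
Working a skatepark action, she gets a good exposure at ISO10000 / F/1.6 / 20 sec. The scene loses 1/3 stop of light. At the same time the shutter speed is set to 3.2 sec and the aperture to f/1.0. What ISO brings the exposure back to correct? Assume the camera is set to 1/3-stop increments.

Scene light: 1/3 stop darker.
Shutter speed: 20 → 15 → 13 → 10 → 8 → 6 → 5 → 4 → 3.2 — 2 2/3 stops faster (darker).
Aperture: f/1.6 → f/1.4 → f/1.2 → f/1.1 → f/1.0 — 1 1/3 stops wider (brighter).
Net so far: 1 2/3 stops darker. ISO: 10000 → 12800 → 16000 → 20000 → 25600 → 32000.

ISO 32000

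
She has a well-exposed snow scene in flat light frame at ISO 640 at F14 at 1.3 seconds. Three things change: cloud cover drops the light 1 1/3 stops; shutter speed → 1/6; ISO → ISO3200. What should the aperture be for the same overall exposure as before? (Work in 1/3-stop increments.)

f/7.1

Scene light: 1 1/3 stops darker.
Shutter speed: 1.3 → 1 → 0.8 → 0.6 → 0.5 → 0.4 → 0.3 → 1/4 → 1/5 → 1/6 — 3 stops shorter (darker).
ISO: 640 → 800 → 1000 → 1250 → 1600 → 2000 → 2500 → 3200 — 2 1/3 stops raised (brighter).
Net so far: 2 stops darker. Aperture: f/14 → f/13 → f/11 → f/10 → f/9 → f/8 → f/7.1.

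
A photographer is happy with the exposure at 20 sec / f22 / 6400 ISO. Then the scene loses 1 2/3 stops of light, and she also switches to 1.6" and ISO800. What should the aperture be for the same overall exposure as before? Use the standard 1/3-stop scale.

Scene light: 1 2/3 stops darker.
Shutter speed: 20 → 15 → 13 → 10 → 8 → 6 → 5 → 4 → 3.2 → 2.5 → 2 → 1.6 — 3 2/3 stops faster (darker).
ISO: 6400 → 5000 → 4000 → 3200 → 2500 → 2000 → 1600 → 1250 → 1000 → 800 — 3 stops dropped (darker).
Net so far: 8 1/3 stops darker. Aperture: f/22 → f/20 → f/18 → f/16 → f/14 → f/13 → f/11 → f/10 → f/9 → f/8 → f/7.1 → f/6.3 → f/5.6 → f/5 → f/4.5 → f/4 → f/3.5 → f/3.2 → f/2.8 → f/2.5 → f/2.2 → f/2 → f/1.8 → f/1.6 → f/1.4 → f/1.2.

f/1.2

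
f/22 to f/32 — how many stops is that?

1 stop

f/22 → f/32 — count the steps: 1 stop.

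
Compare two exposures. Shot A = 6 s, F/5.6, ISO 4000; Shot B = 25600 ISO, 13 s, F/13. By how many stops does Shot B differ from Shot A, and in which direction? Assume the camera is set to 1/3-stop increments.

Aperture: f/5.6 → f/6.3 → f/7.1 → f/8 → f/9 → f/10 → f/11 → f/13 — 2 1/3 stops stopped down (darker).
Shutter speed: 6 → 8 → 10 → 13 — 1 stop longer (brighter).
ISO: 4000 → 5000 → 6400 → 8000 → 10000 → 12800 → 16000 → 20000 → 25600 — 2 2/3 stops higher (brighter).
Net: −2 1/3 +1 +2 2/3 = +1 1/3 stops.

1 1/3 stops brighter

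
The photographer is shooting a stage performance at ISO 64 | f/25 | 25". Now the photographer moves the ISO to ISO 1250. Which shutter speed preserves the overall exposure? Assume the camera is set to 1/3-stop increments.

1.3 s

ISO: 64 → 80 → 100 → 125 → 160 → 200 → 250 → 320 → 400 → 500 → 640 → 800 → 1000 → 1250 — 4 1/3 stops raised (brighter).
Need 4 1/3 stops darker from the shutter speed: 25 → 20 → 15 → 13 → 10 → 8 → 6 → 5 → 4 → 3.2 → 2.5 → 2 → 1.6 → 1.3.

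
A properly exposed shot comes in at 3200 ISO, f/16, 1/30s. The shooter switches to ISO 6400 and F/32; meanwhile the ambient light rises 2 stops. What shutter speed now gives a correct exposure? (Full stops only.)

Scene light: 2 stops brighter.
ISO: 3200 → 6400 — 1 stop higher (brighter).
Aperture: f/16 → f/22 → f/32 — 2 stops stopped down (darker).
Net so far: 1 stop brighter. Shutter speed: 1/30 → 1/60.

1/60s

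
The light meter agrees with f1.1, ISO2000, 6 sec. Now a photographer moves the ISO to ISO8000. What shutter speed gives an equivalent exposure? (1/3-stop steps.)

1.6 s

ISO: 2000 → 2500 → 3200 → 4000 → 5000 → 6400 → 8000 — 2 stops higher (brighter).
Need 2 stops darker from the shutter speed: 6 → 5 → 4 → 3.2 → 2.5 → 2 → 1.6.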